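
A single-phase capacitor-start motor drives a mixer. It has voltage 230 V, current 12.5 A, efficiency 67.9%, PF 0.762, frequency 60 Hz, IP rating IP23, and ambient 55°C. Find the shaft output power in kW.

P_in = V·I·cosφ = 230 × 12.5 × 0.762 = 2191 W
P_out = η·P_in = 0.679 × 2191 = 1488 W

1.49 kW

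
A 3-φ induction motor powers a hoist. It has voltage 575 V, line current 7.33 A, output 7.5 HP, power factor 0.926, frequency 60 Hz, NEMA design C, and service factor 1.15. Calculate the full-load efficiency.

P_out = 7.5 × 746 = 5595 W
P_in = √3·V_L·I_L·cosφ = 1.732 × 575 × 7.33 × 0.926 = 6760 W
η = P_out / P_in = 5595 / 6760 = 0.828 = 82.8%

82.8 %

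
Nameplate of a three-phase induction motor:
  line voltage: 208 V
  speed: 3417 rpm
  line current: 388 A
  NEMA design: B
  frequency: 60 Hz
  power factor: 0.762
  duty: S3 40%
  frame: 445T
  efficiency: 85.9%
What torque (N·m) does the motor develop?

P_in = √3·V·I·cosφ = 1.732 × 208 × 388 × 0.762 = 106512 W
P_out = η·P_in = 0.859 × 106512 = 91494 W
n = 3417 rpm
ω = 2π×3417/60 = 357.8 rad/s
τ = P_out/ω = 91494/357.8 = 256 N·m

256 N·m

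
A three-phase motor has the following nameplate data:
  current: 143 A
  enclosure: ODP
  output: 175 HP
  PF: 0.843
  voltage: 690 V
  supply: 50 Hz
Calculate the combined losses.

P_in = √3·V·I·cosφ = 1.732×690×143×0.843 = 144066 W
P_out = 175×746 = 130550 W
Losses = P_in − P_out = 144066 − 130550 = 13516 W

13.5 kW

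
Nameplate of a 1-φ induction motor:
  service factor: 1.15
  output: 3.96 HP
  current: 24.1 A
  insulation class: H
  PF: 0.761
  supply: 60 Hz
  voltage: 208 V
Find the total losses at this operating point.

861 W

P_in = V·I·cosφ = 208×24.1×0.761 = 3815 W
P_out = 3.96×746 = 2954 W
Losses = P_in − P_out = 3815 − 2954 = 861 W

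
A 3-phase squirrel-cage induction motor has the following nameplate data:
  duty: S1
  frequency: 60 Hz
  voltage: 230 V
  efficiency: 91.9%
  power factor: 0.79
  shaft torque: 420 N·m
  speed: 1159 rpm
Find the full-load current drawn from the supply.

176 A

ω = 2π×1159/60 = 121.4 rad/s; P_out = τω = 420 × 121.4 = 50988 W
P_in = P_out / η = 50988 / 0.919 = 55482 W
I_L = P_in / (√3·V_L·cosφ) = 55482 / (1.732 × 230 × 0.79) = 176 A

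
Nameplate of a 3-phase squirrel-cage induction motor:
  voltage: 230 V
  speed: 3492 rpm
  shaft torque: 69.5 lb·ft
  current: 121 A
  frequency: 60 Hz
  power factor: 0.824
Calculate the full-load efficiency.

86.8 %

τ = 69.5 lb·ft × 1.356 = 94.24 N·m
ω = 2π × 3492/60 = 365.7 rad/s; P_out = τω = 94.24 × 365.7 = 34464 W
P_in = √3·V_L·I_L·cosφ = 1.732 × 230 × 121 × 0.824 = 39718 W
η = P_out / P_in = 34464 / 39718 = 0.868 = 86.8%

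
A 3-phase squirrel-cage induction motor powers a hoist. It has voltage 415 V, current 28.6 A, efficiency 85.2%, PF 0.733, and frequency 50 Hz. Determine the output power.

12.8 kW

P_in = √3·V·I·cosφ = 1.732 × 415 × 28.6 × 0.733 = 15068 W
P_out = η·P_in = 0.852 × 15068 = 12838 W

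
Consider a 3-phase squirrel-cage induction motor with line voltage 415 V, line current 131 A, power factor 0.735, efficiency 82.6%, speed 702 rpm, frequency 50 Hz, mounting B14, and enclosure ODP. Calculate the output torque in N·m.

778 N·m

P_in = √3·V·I·cosφ = 1.732 × 415 × 131 × 0.735 = 69208 W
P_out = η·P_in = 0.826 × 69208 = 57166 W
n = 702 rpm
ω = 2π×702/60 = 73.51 rad/s
τ = P_out/ω = 57166/73.51 = 778 N·m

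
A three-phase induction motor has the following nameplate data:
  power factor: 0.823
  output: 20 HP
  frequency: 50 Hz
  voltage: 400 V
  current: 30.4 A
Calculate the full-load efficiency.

86.1 %

P_out = 20 × 746 = 14920 W
P_in = √3·V_L·I_L·cosφ = 1.732 × 400 × 30.4 × 0.823 = 17333 W
η = P_out / P_in = 14920 / 17333 = 0.861 = 86.1%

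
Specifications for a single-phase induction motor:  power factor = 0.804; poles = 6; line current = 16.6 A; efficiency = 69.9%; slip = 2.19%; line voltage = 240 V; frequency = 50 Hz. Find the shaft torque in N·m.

P_in = V·I·cosφ = 240 × 16.6 × 0.804 = 3203 W
P_out = η·P_in = 0.699 × 3203 = 2239 W
n_s = 120×50/6 = 1000 rpm; n = 1000×(1−0.0219) = 978 rpm
ω = 2π×978/60 = 102.4 rad/s
τ = P_out/ω = 2239/102.4 = 21.9 N·m

21.9 N·m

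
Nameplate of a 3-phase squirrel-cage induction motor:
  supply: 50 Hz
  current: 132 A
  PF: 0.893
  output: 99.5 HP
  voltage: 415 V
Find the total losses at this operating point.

P_in = √3·V·I·cosφ = 1.732×415×132×0.893 = 84727 W
P_out = 99.5×746 = 74227 W
Losses = P_in − P_out = 84727 − 74227 = 10500 W

10500 W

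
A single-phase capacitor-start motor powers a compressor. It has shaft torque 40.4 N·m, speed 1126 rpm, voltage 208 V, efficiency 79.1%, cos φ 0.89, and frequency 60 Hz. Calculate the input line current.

ω = 2π×1126/60 = 117.9 rad/s; P_out = τω = 40.4 × 117.9 = 4763 W
P_in = P_out / η = 4763 / 0.791 = 6021 W
I = P_in / (V·cosφ) = 6021 / (208 × 0.89) = 32.5 A

32.5 A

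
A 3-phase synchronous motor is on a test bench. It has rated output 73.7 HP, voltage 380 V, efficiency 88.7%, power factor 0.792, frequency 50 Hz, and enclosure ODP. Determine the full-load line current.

P_out = 73.7 × 746 = 54980 W
P_in = P_out / η = 54980 / 0.887 = 61984 W
I_L = P_in / (√3·V_L·cosφ) = 61984 / (1.732 × 380 × 0.792) = 119 A

119 A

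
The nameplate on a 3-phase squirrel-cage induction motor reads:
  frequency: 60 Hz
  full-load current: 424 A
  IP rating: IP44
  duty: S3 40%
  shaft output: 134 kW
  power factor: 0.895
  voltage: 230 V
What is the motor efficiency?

88.6 %

P_out = 134 kW = 134000 W
P_in = √3·V_L·I_L·cosφ = 1.732 × 230 × 424 × 0.895 = 151170 W
η = P_out / P_in = 134000 / 151170 = 0.886 = 88.6%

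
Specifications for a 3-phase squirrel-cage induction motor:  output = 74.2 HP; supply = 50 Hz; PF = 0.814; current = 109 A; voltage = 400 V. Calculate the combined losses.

6120 W

P_in = √3·V·I·cosφ = 1.732×400×109×0.814 = 61469 W
P_out = 74.2×746 = 55353 W
Losses = P_in − P_out = 61469 − 55353 = 6116 W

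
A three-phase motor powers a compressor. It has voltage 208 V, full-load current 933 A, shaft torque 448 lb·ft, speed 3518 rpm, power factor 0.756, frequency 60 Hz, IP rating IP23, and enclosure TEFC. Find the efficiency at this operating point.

88.1 %

τ = 448 lb·ft × 1.356 = 607.5 N·m
ω = 2π × 3518/60 = 368.4 rad/s; P_out = τω = 607.5 × 368.4 = 223803 W
P_in = √3·V_L·I_L·cosφ = 1.732 × 208 × 933 × 0.756 = 254106 W
η = P_out / P_in = 223803 / 254106 = 0.881 = 88.1%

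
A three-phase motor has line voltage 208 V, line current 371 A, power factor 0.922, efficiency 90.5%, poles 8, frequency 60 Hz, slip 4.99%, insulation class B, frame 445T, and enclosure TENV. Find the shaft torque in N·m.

1250 N·m

P_in = √3·V·I·cosφ = 1.732 × 208 × 371 × 0.922 = 123230 W
P_out = η·P_in = 0.905 × 123230 = 111523 W
n_s = 120×60/8 = 900 rpm; n = 900×(1−0.0499) = 855 rpm
ω = 2π×855/60 = 89.54 rad/s
τ = P_out/ω = 111523/89.54 = 1250 N·m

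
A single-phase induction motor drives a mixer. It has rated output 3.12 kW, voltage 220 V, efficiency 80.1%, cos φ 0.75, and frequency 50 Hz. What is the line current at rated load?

23.6 A

P_out = 3.12 kW = 3120 W
P_in = P_out / η = 3120 / 0.801 = 3895 W
I = P_in / (V·cosφ) = 3895 / (220 × 0.75) = 23.6 A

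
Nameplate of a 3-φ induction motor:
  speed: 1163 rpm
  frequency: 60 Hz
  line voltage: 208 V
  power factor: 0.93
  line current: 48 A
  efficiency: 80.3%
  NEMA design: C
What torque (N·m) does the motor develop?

P_in = √3·V·I·cosφ = 1.732 × 208 × 48 × 0.93 = 16082 W
P_out = η·P_in = 0.803 × 16082 = 12914 W
n = 1163 rpm
ω = 2π×1163/60 = 121.8 rad/s
τ = P_out/ω = 12914/121.8 = 106 N·m

106 N·m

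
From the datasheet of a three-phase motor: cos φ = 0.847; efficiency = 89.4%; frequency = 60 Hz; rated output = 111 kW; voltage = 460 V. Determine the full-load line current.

P_out = 111 kW = 111000 W
P_in = P_out / η = 111000 / 0.894 = 124161 W
I_L = P_in / (√3·V_L·cosφ) = 124161 / (1.732 × 460 × 0.847) = 184 A

184 A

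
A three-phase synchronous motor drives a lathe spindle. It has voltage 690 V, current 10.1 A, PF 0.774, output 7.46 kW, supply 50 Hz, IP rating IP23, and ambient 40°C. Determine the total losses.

1.88 kW

P_in = √3·V·I·cosφ = 1.732×690×10.1×0.774 = 9342 W
P_out = 7460 W
Losses = P_in − P_out = 9342 − 7460 = 1882 W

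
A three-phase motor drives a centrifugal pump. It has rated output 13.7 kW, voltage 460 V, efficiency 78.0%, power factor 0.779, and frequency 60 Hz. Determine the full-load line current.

28.3 A

P_out = 13.7 kW = 13700 W
P_in = P_out / η = 13700 / 0.780 = 17564 W
I_L = P_in / (√3·V_L·cosφ) = 17564 / (1.732 × 460 × 0.779) = 28.3 A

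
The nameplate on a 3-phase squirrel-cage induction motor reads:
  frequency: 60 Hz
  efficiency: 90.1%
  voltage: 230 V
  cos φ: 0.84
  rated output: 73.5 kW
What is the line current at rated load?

P_out = 73.5 kW = 73500 W
P_in = P_out / η = 73500 / 0.901 = 81576 W
I_L = P_in / (√3·V_L·cosφ) = 81576 / (1.732 × 230 × 0.84) = 244 A

244 A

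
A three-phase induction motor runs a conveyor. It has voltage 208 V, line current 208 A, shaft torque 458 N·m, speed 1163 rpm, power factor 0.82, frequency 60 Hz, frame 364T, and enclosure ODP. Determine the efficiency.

90.8 %

ω = 2π × 1163/60 = 121.8 rad/s; P_out = τω = 458 × 121.8 = 55784 W
P_in = √3·V_L·I_L·cosφ = 1.732 × 208 × 208 × 0.82 = 61445 W
η = P_out / P_in = 55784 / 61445 = 0.908 = 90.8%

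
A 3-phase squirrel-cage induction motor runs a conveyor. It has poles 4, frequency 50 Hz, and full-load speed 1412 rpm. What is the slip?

n_s = 120f/p = 120×50/4 = 1500 rpm
s = (n_s − n)/n_s = (1500 − 1412)/1500 = 0.0587

5.87 %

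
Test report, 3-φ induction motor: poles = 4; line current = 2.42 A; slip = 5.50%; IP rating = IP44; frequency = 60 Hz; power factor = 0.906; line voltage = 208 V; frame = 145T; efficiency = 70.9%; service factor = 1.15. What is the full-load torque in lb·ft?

2.32 lb·ft

P_in = √3·V·I·cosφ = 1.732 × 208 × 2.42 × 0.906 = 790 W
P_out = η·P_in = 0.709 × 790 = 560 W
n_s = 120×60/4 = 1800 rpm; n = 1800×(1−0.055) = 1701 rpm
ω = 2π×1701/60 = 178.1 rad/s
τ = P_out/ω = 560/178.1 = 3.144 N·m
In lb·ft: 3.144/1.356 = 2.32 lb·ft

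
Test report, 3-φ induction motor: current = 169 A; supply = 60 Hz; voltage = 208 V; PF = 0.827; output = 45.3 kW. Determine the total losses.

5.05 kW

P_in = √3·V·I·cosφ = 1.732×208×169×0.827 = 50350 W
P_out = 45300 W
Losses = P_in − P_out = 50350 − 45300 = 5050 W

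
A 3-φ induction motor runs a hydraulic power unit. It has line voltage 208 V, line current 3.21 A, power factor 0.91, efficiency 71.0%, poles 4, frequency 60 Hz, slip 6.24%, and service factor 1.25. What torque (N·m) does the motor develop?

P_in = √3·V·I·cosφ = 1.732 × 208 × 3.21 × 0.91 = 1052 W
P_out = η·P_in = 0.71 × 1052 = 747 W
n_s = 120×60/4 = 1800 rpm; n = 1800×(1−0.0624) = 1688 rpm
ω = 2π×1688/60 = 176.8 rad/s
τ = P_out/ω = 747/176.8 = 4.23 N·m

4.23 N·m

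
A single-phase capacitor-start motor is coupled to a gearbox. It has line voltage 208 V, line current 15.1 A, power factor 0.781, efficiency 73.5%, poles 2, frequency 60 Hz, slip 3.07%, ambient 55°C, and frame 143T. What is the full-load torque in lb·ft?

P_in = V·I·cosφ = 208 × 15.1 × 0.781 = 2453 W
P_out = η·P_in = 0.735 × 2453 = 1803 W
n_s = 120×60/2 = 3600 rpm; n = 3600×(1−0.0307) = 3489 rpm
ω = 2π×3489/60 = 365.4 rad/s
τ = P_out/ω = 1803/365.4 = 4.934 N·m
In lb·ft: 4.934/1.356 = 3.64 lb·ft

3.64 lb·ft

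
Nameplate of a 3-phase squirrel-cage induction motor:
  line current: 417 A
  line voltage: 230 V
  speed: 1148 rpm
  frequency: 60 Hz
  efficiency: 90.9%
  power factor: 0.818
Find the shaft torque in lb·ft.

P_in = √3·V·I·cosφ = 1.732 × 230 × 417 × 0.818 = 135883 W
P_out = η·P_in = 0.909 × 135883 = 123518 W
n = 1148 rpm
ω = 2π×1148/60 = 120.2 rad/s
τ = P_out/ω = 123518/120.2 = 1028 N·m
In lb·ft: 1028/1.356 = 758 lb·ft

758 lb·ft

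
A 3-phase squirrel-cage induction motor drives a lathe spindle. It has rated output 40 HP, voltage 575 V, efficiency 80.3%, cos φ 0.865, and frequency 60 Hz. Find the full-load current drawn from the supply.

43.1 A

P_out = 40 × 746 = 29840 W
P_in = P_out / η = 29840 / 0.803 = 37161 W
I_L = P_in / (√3·V_L·cosφ) = 37161 / (1.732 × 575 × 0.865) = 43.1 A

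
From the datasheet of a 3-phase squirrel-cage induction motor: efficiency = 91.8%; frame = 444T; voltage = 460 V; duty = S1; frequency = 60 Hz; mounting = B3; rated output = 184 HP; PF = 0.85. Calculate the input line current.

P_out = 184 × 746 = 137264 W
P_in = P_out / η = 137264 / 0.918 = 149525 W
I_L = P_in / (√3·V_L·cosφ) = 149525 / (1.732 × 460 × 0.85) = 221 A

221 A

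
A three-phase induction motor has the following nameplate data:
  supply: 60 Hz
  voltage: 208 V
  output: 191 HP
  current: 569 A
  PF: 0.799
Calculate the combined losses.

21.3 kW

P_in = √3·V·I·cosφ = 1.732×208×569×0.799 = 163784 W
P_out = 191×746 = 142486 W
Losses = P_in − P_out = 163784 − 142486 = 21298 W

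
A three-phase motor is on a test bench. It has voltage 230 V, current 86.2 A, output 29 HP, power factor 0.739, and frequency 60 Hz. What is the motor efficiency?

P_out = 29 × 746 = 21634 W
P_in = √3·V_L·I_L·cosφ = 1.732 × 230 × 86.2 × 0.739 = 25376 W
η = P_out / P_in = 21634 / 25376 = 0.853 = 85.3%

85.3 %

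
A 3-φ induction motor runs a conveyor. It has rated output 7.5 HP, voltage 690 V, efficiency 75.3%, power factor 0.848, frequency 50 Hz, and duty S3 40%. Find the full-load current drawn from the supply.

7.33 A

P_out = 7.5 × 746 = 5595 W
P_in = P_out / η = 5595 / 0.753 = 7430 W
I_L = P_in / (√3·V_L·cosφ) = 7430 / (1.732 × 690 × 0.848) = 7.33 A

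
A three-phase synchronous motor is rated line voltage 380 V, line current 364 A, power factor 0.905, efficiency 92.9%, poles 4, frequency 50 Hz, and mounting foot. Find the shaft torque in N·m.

P_in = √3·V·I·cosφ = 1.732 × 380 × 364 × 0.905 = 216811 W
P_out = η·P_in = 0.929 × 216811 = 201417 W
n = n_s = 120×50/4 = 1500 rpm (synchronous)
ω = 2π×1500/60 = 157.1 rad/s
τ = P_out/ω = 201417/157.1 = 1280 N·m

1280 N·m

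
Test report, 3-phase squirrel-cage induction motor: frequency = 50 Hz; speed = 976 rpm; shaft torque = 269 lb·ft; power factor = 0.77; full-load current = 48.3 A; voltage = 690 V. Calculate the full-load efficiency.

τ = 269 lb·ft × 1.356 = 364.8 N·m
ω = 2π × 976/60 = 102.2 rad/s; P_out = τω = 364.8 × 102.2 = 37283 W
P_in = √3·V_L·I_L·cosφ = 1.732 × 690 × 48.3 × 0.77 = 44446 W
η = P_out / P_in = 37283 / 44446 = 0.839 = 83.9%

83.9 %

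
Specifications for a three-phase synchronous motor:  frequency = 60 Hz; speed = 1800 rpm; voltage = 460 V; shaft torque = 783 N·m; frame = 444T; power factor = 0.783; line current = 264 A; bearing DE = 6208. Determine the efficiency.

ω = 2π × 1800/60 = 188.5 rad/s; P_out = τω = 783 × 188.5 = 147596 W
P_in = √3·V_L·I_L·cosφ = 1.732 × 460 × 264 × 0.783 = 164692 W
η = P_out / P_in = 147596 / 164692 = 0.896 = 89.6%

89.6 %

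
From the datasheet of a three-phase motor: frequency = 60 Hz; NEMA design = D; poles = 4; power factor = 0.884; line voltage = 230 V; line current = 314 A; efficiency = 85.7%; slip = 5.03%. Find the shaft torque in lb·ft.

390 lb·ft

P_in = √3·V·I·cosφ = 1.732 × 230 × 314 × 0.884 = 110575 W
P_out = η·P_in = 0.857 × 110575 = 94763 W
n_s = 120×60/4 = 1800 rpm; n = 1800×(1−0.0503) = 1709 rpm
ω = 2π×1709/60 = 179 rad/s
τ = P_out/ω = 94763/179 = 529.4 N·m
In lb·ft: 529.4/1.356 = 390 lb·ft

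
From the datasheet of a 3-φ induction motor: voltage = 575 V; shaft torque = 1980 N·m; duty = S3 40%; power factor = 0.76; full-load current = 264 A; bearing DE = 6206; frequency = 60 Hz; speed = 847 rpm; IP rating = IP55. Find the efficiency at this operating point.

ω = 2π × 847/60 = 88.7 rad/s; P_out = τω = 1980 × 88.7 = 175626 W
P_in = √3·V_L·I_L·cosφ = 1.732 × 575 × 264 × 0.76 = 199817 W
η = P_out / P_in = 175626 / 199817 = 0.879 = 87.9%

87.9 %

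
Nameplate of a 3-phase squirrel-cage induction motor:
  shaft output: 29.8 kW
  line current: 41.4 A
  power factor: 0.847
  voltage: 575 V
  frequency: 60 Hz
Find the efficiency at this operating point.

85.3 %

P_out = 29.8 kW = 29800 W
P_in = √3·V_L·I_L·cosφ = 1.732 × 575 × 41.4 × 0.847 = 34922 W
η = P_out / P_in = 29800 / 34922 = 0.853 = 85.3%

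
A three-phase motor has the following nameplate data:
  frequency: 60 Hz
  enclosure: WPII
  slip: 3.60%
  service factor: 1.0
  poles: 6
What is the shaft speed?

n_s = 120f/p = 120×60/6 = 1200 rpm
n = n_s(1 − s) = 1200 × (1 − 0.036) = 1157 rpm

1157 rpm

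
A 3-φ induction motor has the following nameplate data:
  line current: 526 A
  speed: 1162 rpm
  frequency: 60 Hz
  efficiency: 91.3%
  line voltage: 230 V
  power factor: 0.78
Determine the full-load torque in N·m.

P_in = √3·V·I·cosφ = 1.732 × 230 × 526 × 0.78 = 163439 W
P_out = η·P_in = 0.913 × 163439 = 149220 W
n = 1162 rpm
ω = 2π×1162/60 = 121.7 rad/s
τ = P_out/ω = 149220/121.7 = 1230 N·m

1230 N·m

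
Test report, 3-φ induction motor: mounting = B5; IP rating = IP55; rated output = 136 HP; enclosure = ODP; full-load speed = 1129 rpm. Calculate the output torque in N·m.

P_out = 136 × 746 = 101456 W
ω = 2π × 1129/60 = 118.2 rad/s
τ = P_out/ω = 101456/118.2 = 858 N·m

858 N·m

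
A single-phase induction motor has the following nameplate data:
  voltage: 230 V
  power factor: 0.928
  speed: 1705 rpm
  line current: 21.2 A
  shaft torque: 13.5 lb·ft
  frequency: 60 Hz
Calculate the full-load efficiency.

72.2 %

τ = 13.5 lb·ft × 1.356 = 18.31 N·m
ω = 2π × 1705/60 = 178.5 rad/s; P_out = τω = 18.31 × 178.5 = 3268 W
P_in = V·I·cosφ = 230 × 21.2 × 0.928 = 4525 W
η = P_out / P_in = 3268 / 4525 = 0.722 = 72.2%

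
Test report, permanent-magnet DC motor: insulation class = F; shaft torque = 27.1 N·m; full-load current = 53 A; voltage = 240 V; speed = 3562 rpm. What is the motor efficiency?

ω = 2π × 3562/60 = 373 rad/s; P_out = τω = 27.1 × 373 = 10108 W
P_in = V·I = 240 × 53 = 12720 W
η = P_out / P_in = 10108 / 12720 = 0.795 = 79.5%

79.5 %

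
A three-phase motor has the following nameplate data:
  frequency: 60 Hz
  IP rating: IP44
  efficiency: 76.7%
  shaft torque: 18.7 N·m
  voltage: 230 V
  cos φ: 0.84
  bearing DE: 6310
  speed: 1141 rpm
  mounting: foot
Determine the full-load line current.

ω = 2π×1141/60 = 119.5 rad/s; P_out = τω = 18.7 × 119.5 = 2235 W
P_in = P_out / η = 2235 / 0.767 = 2914 W
I_L = P_in / (√3·V_L·cosφ) = 2914 / (1.732 × 230 × 0.84) = 8.71 A

8.71 A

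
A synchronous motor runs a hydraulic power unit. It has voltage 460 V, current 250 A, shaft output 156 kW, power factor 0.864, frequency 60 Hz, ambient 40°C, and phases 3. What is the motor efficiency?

P_out = 156 kW = 156000 W
P_in = √3·V_L·I_L·cosφ = 1.732 × 460 × 250 × 0.864 = 172092 W
η = P_out / P_in = 156000 / 172092 = 0.906 = 90.6%

90.6 %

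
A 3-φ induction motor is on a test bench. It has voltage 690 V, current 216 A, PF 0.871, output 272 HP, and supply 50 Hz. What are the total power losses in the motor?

21.9 kW

P_in = √3·V·I·cosφ = 1.732×690×216×0.871 = 224838 W
P_out = 272×746 = 202912 W
Losses = P_in − P_out = 224838 − 202912 = 21926 W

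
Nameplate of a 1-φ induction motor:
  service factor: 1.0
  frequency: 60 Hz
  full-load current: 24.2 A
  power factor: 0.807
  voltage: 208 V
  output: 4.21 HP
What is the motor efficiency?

77.3 %

P_out = 4.21 × 746 = 3141 W
P_in = V·I·cosφ = 208 × 24.2 × 0.807 = 4062 W
η = P_out / P_in = 3141 / 4062 = 0.773 = 77.3%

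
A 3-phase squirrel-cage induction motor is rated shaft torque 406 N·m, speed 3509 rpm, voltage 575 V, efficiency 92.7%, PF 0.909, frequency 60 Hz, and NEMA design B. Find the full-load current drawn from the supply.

178 A

ω = 2π×3509/60 = 367.5 rad/s; P_out = τω = 406 × 367.5 = 149205 W
P_in = P_out / η = 149205 / 0.927 = 160955 W
I_L = P_in / (√3·V_L·cosφ) = 160955 / (1.732 × 575 × 0.909) = 178 A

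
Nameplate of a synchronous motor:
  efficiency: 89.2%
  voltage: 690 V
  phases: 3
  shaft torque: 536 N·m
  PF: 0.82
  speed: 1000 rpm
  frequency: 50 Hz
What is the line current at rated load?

ω = 2π×1000/60 = 104.7 rad/s; P_out = τω = 536 × 104.7 = 56119 W
P_in = P_out / η = 56119 / 0.892 = 62914 W
I_L = P_in / (√3·V_L·cosφ) = 62914 / (1.732 × 690 × 0.82) = 64.2 A

64.2 A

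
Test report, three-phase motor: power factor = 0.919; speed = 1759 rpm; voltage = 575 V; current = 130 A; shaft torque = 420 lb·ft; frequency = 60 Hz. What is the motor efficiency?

88.2 %

τ = 420 lb·ft × 1.356 = 569.5 N·m
ω = 2π × 1759/60 = 184.2 rad/s; P_out = τω = 569.5 × 184.2 = 104902 W
P_in = √3·V_L·I_L·cosφ = 1.732 × 575 × 130 × 0.919 = 118980 W
η = P_out / P_in = 104902 / 118980 = 0.882 = 88.2%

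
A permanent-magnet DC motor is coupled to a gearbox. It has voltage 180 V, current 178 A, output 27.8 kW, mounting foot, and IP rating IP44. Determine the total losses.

P_in = V·I = 180×178 = 32040 W
P_out = 27800 W
Losses = P_in − P_out = 32040 − 27800 = 4240 W

4.24 kW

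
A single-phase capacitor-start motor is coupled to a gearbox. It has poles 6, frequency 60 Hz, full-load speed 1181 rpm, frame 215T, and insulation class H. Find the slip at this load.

1.6 %

n_s = 120f/p = 120×60/6 = 1200 rpm
s = (n_s − n)/n_s = (1200 − 1181)/1200 = 0.0158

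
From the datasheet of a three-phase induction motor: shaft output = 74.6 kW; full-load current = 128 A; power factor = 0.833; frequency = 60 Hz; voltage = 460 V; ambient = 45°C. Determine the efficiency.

P_out = 74.6 kW = 74600 W
P_in = √3·V_L·I_L·cosφ = 1.732 × 460 × 128 × 0.833 = 84949 W
η = P_out / P_in = 74600 / 84949 = 0.878 = 87.8%

87.8 %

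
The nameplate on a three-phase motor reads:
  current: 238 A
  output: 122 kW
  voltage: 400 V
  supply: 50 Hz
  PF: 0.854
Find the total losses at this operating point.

18800 W

P_in = √3·V·I·cosφ = 1.732×400×238×0.854 = 140813 W
P_out = 122000 W
Losses = P_in − P_out = 140813 − 122000 = 18813 W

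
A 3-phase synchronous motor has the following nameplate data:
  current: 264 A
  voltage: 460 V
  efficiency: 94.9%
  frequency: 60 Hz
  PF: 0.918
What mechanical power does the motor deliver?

183 kW

P_in = √3·V·I·cosφ = 1.732 × 460 × 264 × 0.918 = 193087 W
P_out = η·P_in = 0.949 × 193087 = 183240 W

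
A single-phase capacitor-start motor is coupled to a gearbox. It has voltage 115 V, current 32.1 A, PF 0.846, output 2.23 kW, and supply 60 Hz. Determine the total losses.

893 W

P_in = V·I·cosφ = 115×32.1×0.846 = 3123 W
P_out = 2230 W
Losses = P_in − P_out = 3123 − 2230 = 893 W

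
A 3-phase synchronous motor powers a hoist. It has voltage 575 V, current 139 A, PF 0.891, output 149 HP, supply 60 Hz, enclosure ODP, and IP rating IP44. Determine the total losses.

12200 W

P_in = √3·V·I·cosφ = 1.732×575×139×0.891 = 123341 W
P_out = 149×746 = 111154 W
Losses = P_in − P_out = 123341 − 111154 = 12187 W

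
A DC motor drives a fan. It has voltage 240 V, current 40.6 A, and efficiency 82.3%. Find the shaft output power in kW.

8.02 kW

P_in = V·I = 240 × 40.6 = 9744 W
P_out = η·P_in = 0.823 × 9744 = 8019 W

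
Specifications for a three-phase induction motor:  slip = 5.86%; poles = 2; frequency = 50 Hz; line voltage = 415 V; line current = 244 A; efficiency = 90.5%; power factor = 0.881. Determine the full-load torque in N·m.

P_in = √3·V·I·cosφ = 1.732 × 415 × 244 × 0.881 = 154512 W
P_out = η·P_in = 0.905 × 154512 = 139833 W
n_s = 120×50/2 = 3000 rpm; n = 3000×(1−0.0586) = 2824 rpm
ω = 2π×2824/60 = 295.7 rad/s
τ = P_out/ω = 139833/295.7 = 473 N·m

473 N·m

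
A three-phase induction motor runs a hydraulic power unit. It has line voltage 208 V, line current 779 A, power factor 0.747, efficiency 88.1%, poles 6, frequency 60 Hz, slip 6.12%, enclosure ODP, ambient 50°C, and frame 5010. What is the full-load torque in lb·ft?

P_in = √3·V·I·cosφ = 1.732 × 208 × 779 × 0.747 = 209638 W
P_out = η·P_in = 0.881 × 209638 = 184691 W
n_s = 120×60/6 = 1200 rpm; n = 1200×(1−0.0612) = 1127 rpm
ω = 2π×1127/60 = 118 rad/s
τ = P_out/ω = 184691/118 = 1565 N·m
In lb·ft: 1565/1.356 = 1150 lb·ft

1150 lb·ft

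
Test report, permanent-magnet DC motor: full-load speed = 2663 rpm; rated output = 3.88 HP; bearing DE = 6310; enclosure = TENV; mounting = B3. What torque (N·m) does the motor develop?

P_out = 3.88 × 746 = 2894 W
ω = 2π × 2663/60 = 278.9 rad/s
τ = P_out/ω = 2894/278.9 = 10.4 N·m

10.4 N·m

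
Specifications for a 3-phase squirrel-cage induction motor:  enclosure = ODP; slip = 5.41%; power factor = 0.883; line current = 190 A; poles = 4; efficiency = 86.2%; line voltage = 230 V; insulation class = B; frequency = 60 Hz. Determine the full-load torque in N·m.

P_in = √3·V·I·cosφ = 1.732 × 230 × 190 × 0.883 = 66833 W
P_out = η·P_in = 0.862 × 66833 = 57610 W
n_s = 120×60/4 = 1800 rpm; n = 1800×(1−0.0541) = 1703 rpm
ω = 2π×1703/60 = 178.3 rad/s
τ = P_out/ω = 57610/178.3 = 323 N·m

323 N·m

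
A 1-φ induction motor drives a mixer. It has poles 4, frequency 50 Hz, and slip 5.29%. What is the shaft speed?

1421 rpm

n_s = 120f/p = 120×50/4 = 1500 rpm
n = n_s(1 − s) = 1500 × (1 − 0.0529) = 1421 rpm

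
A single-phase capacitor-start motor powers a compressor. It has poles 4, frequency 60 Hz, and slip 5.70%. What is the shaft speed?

1697 rpm

n_s = 120f/p = 120×60/4 = 1800 rpm
n = n_s(1 − s) = 1800 × (1 − 0.057) = 1697 rpm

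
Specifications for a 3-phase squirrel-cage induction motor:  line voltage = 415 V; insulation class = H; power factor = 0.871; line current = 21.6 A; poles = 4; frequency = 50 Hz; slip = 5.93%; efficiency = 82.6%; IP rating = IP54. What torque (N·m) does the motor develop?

P_in = √3·V·I·cosφ = 1.732 × 415 × 21.6 × 0.871 = 13523 W
P_out = η·P_in = 0.826 × 13523 = 11170 W
n_s = 120×50/4 = 1500 rpm; n = 1500×(1−0.0593) = 1411 rpm
ω = 2π×1411/60 = 147.8 rad/s
τ = P_out/ω = 11170/147.8 = 75.6 N·m

75.6 N·m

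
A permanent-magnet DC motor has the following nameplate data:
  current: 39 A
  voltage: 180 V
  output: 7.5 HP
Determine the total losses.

P_in = V·I = 180×39 = 7020 W
P_out = 7.5×746 = 5595 W
Losses = P_in − P_out = 7020 − 5595 = 1425 W

1430 W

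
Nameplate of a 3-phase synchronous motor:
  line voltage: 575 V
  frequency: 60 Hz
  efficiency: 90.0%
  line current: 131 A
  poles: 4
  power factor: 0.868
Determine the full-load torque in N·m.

P_in = √3·V·I·cosφ = 1.732 × 575 × 131 × 0.868 = 113242 W
P_out = η·P_in = 0.9 × 113242 = 101918 W
n = n_s = 120×60/4 = 1800 rpm (synchronous)
ω = 2π×1800/60 = 188.5 rad/s
τ = P_out/ω = 101918/188.5 = 541 N·m

541 N·m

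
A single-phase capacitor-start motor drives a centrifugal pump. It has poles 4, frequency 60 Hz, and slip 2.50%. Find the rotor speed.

n_s = 120f/p = 120×60/4 = 1800 rpm
n = n_s(1 − s) = 1800 × (1 − 0.025) = 1755 rpm

1755 rpm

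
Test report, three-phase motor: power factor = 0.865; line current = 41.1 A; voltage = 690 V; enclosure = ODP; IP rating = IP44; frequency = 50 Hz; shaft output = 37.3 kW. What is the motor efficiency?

P_out = 37.3 kW = 37300 W
P_in = √3·V_L·I_L·cosφ = 1.732 × 690 × 41.1 × 0.865 = 42487 W
η = P_out / P_in = 37300 / 42487 = 0.878 = 87.8%

87.8 %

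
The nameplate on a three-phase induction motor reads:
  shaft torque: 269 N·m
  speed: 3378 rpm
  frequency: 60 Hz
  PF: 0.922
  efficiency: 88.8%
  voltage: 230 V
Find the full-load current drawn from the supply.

ω = 2π×3378/60 = 353.7 rad/s; P_out = τω = 269 × 353.7 = 95145 W
P_in = P_out / η = 95145 / 0.888 = 107145 W
I_L = P_in / (√3·V_L·cosφ) = 107145 / (1.732 × 230 × 0.922) = 292 A

292 A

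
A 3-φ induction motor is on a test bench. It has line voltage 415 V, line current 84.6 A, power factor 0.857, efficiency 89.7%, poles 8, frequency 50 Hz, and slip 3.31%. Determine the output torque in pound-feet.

454 lb·ft

P_in = √3·V·I·cosφ = 1.732 × 415 × 84.6 × 0.857 = 52113 W
P_out = η·P_in = 0.897 × 52113 = 46745 W
n_s = 120×50/8 = 750 rpm; n = 750×(1−0.0331) = 725 rpm
ω = 2π×725/60 = 75.92 rad/s
τ = P_out/ω = 46745/75.92 = 615.7 N·m
In lb·ft: 615.7/1.356 = 454 lb·ft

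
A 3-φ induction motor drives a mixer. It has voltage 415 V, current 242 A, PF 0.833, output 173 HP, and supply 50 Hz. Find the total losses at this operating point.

15.8 kW

P_in = √3·V·I·cosφ = 1.732×415×242×0.833 = 144896 W
P_out = 173×746 = 129058 W
Losses = P_in − P_out = 144896 − 129058 = 15838 W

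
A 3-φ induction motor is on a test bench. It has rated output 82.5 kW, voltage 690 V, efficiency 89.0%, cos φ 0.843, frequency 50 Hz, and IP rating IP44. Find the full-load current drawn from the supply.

P_out = 82.5 kW = 82500 W
P_in = P_out / η = 82500 / 0.890 = 92697 W
I_L = P_in / (√3·V_L·cosφ) = 92697 / (1.732 × 690 × 0.843) = 92 A

92 A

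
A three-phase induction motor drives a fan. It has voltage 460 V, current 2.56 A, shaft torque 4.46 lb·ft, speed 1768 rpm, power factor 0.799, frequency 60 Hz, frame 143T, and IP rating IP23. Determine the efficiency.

68.7 %

τ = 4.46 lb·ft × 1.356 = 6.048 N·m
ω = 2π × 1768/60 = 185.1 rad/s; P_out = τω = 6.048 × 185.1 = 1119 W
P_in = √3·V_L·I_L·cosφ = 1.732 × 460 × 2.56 × 0.799 = 1630 W
η = P_out / P_in = 1119 / 1630 = 0.687 = 68.7%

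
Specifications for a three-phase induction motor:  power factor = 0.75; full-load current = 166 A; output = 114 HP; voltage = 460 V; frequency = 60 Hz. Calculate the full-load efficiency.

P_out = 114 × 746 = 85044 W
P_in = √3·V_L·I_L·cosφ = 1.732 × 460 × 166 × 0.75 = 99192 W
η = P_out / P_in = 85044 / 99192 = 0.857 = 85.7%

85.7 %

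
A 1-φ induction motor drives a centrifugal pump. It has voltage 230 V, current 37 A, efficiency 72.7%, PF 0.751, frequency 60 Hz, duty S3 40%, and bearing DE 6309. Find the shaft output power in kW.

4.65 kW

P_in = V·I·cosφ = 230 × 37 × 0.751 = 6391 W
P_out = η·P_in = 0.727 × 6391 = 4646 W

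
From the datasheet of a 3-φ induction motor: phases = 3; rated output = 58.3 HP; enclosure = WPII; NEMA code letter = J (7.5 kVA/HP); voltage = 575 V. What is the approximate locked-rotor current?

439 A

S_LR = 7.5 × 58.3 = 437.25 kVA
I_LR = S_LR/(√3·V_L) = 437250/(1.732×575) = 439 A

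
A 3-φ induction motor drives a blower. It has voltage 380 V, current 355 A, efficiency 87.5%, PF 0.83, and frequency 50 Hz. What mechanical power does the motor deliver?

170 kW

P_in = √3·V·I·cosφ = 1.732 × 380 × 355 × 0.83 = 193927 W
P_out = η·P_in = 0.875 × 193927 = 169686 W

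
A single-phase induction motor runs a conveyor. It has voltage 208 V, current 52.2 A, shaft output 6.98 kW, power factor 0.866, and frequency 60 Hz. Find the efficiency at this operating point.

74.2 %

P_out = 6.98 kW = 6980 W
P_in = V·I·cosφ = 208 × 52.2 × 0.866 = 9403 W
η = P_out / P_in = 6980 / 9403 = 0.742 = 74.2%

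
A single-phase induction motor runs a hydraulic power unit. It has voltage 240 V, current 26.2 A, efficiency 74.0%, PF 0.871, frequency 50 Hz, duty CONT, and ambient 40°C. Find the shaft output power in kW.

4.05 kW

P_in = V·I·cosφ = 240 × 26.2 × 0.871 = 5477 W
P_out = η·P_in = 0.74 × 5477 = 4053 W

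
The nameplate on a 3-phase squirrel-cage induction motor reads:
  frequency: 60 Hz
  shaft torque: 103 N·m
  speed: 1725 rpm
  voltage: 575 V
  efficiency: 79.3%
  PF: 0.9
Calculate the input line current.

26.2 A

ω = 2π×1725/60 = 180.6 rad/s; P_out = τω = 103 × 180.6 = 18602 W
P_in = P_out / η = 18602 / 0.793 = 23458 W
I_L = P_in / (√3·V_L·cosφ) = 23458 / (1.732 × 575 × 0.9) = 26.2 A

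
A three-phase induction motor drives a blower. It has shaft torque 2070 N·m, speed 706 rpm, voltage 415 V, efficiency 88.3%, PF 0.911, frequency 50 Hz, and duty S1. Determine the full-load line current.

ω = 2π×706/60 = 73.93 rad/s; P_out = τω = 2070 × 73.93 = 153035 W
P_in = P_out / η = 153035 / 0.883 = 173313 W
I_L = P_in / (√3·V_L·cosφ) = 173313 / (1.732 × 415 × 0.911) = 265 A

265 A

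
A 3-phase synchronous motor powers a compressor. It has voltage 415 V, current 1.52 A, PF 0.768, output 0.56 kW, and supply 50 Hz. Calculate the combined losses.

279 W

P_in = √3·V·I·cosφ = 1.732×415×1.52×0.768 = 839 W
P_out = 560 W
Losses = P_in − P_out = 839 − 560 = 279 W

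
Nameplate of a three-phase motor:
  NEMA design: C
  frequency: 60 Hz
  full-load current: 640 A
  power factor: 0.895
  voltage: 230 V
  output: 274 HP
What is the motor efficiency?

89.6 %

P_out = 274 × 746 = 204404 W
P_in = √3·V_L·I_L·cosφ = 1.732 × 230 × 640 × 0.895 = 228181 W
η = P_out / P_in = 204404 / 228181 = 0.896 = 89.6%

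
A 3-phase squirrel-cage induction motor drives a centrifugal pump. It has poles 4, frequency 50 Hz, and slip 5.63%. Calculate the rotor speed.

n_s = 120f/p = 120×50/4 = 1500 rpm
n = n_s(1 − s) = 1500 × (1 − 0.0563) = 1416 rpm

1416 rpm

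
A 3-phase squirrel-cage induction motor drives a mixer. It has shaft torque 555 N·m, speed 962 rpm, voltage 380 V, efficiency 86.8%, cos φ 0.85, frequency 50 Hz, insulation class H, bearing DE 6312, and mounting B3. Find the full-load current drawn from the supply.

115 A

ω = 2π×962/60 = 100.7 rad/s; P_out = τω = 555 × 100.7 = 55889 W
P_in = P_out / η = 55889 / 0.868 = 64388 W
I_L = P_in / (√3·V_L·cosφ) = 64388 / (1.732 × 380 × 0.85) = 115 A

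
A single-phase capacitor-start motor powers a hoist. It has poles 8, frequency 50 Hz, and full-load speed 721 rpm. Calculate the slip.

n_s = 120f/p = 120×50/8 = 750 rpm
s = (n_s − n)/n_s = (750 − 721)/750 = 0.0387

3.9 %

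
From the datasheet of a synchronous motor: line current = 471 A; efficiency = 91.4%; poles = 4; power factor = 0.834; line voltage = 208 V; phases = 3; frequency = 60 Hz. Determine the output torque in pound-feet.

506 lb·ft

P_in = √3·V·I·cosφ = 1.732 × 208 × 471 × 0.834 = 141514 W
P_out = η·P_in = 0.914 × 141514 = 129344 W
n = n_s = 120×60/4 = 1800 rpm (synchronous)
ω = 2π×1800/60 = 188.5 rad/s
τ = P_out/ω = 129344/188.5 = 686.2 N·m
In lb·ft: 686.2/1.356 = 506 lb·ft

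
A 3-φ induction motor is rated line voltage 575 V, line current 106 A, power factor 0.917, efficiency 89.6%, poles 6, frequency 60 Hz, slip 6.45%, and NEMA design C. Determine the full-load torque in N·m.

P_in = √3·V·I·cosφ = 1.732 × 575 × 106 × 0.917 = 96803 W
P_out = η·P_in = 0.896 × 96803 = 86735 W
n_s = 120×60/6 = 1200 rpm; n = 1200×(1−0.0645) = 1123 rpm
ω = 2π×1123/60 = 117.6 rad/s
τ = P_out/ω = 86735/117.6 = 738 N·m

738 N·m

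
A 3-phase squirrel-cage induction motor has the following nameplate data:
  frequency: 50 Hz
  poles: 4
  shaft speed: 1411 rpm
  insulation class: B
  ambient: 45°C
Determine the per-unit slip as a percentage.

n_s = 120f/p = 120×50/4 = 1500 rpm
s = (n_s − n)/n_s = (1500 − 1411)/1500 = 0.0593

5.9 %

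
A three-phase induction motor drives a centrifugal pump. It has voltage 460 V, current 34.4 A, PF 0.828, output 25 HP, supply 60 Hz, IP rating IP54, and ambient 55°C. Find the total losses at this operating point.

4040 W

P_in = √3·V·I·cosφ = 1.732×460×34.4×0.828 = 22693 W
P_out = 25×746 = 18650 W
Losses = P_in − P_out = 22693 − 18650 = 4043 W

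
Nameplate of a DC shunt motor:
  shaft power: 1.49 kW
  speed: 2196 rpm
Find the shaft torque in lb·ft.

ω = 2π × 2196/60 = 230 rad/s
τ = P/ω = 1490/230 = 6.478 N·m
In lb·ft: 6.478/1.356 = 4.78 lb·ft

4.78 lb·ft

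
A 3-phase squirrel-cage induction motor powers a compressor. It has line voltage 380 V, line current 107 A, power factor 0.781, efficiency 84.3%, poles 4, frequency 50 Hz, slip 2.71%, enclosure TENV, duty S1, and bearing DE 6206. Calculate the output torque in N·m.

303 N·m

P_in = √3·V·I·cosφ = 1.732 × 380 × 107 × 0.781 = 55000 W
P_out = η·P_in = 0.843 × 55000 = 46365 W
n_s = 120×50/4 = 1500 rpm; n = 1500×(1−0.0271) = 1459 rpm
ω = 2π×1459/60 = 152.8 rad/s
τ = P_out/ω = 46365/152.8 = 303 N·m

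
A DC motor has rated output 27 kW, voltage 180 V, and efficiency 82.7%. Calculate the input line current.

P_out = 27 kW = 27000 W
P_in = P_out / η = 27000 / 0.827 = 32648 W
I = P_in / V = 32648 / 180 = 181 A

181 A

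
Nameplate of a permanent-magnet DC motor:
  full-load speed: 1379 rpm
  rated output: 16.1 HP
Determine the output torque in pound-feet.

61.3 lb·ft

P_out = 16.1 × 746 = 12011 W
ω = 2π × 1379/60 = 144.4 rad/s
τ = P_out/ω = 12011/144.4 = 83.18 N·m
In lb·ft: 83.18/1.356 = 61.3 lb·ft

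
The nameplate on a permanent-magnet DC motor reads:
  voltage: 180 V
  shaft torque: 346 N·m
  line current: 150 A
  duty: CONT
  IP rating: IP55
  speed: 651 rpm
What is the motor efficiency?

ω = 2π × 651/60 = 68.17 rad/s; P_out = τω = 346 × 68.17 = 23587 W
P_in = V·I = 180 × 150 = 27000 W
η = P_out / P_in = 23587 / 27000 = 0.874 = 87.4%

87.4 %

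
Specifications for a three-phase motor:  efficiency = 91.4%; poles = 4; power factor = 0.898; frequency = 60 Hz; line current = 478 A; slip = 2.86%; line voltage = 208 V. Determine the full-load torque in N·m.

P_in = √3·V·I·cosφ = 1.732 × 208 × 478 × 0.898 = 154638 W
P_out = η·P_in = 0.914 × 154638 = 141339 W
n_s = 120×60/4 = 1800 rpm; n = 1800×(1−0.0286) = 1749 rpm
ω = 2π×1749/60 = 183.2 rad/s
τ = P_out/ω = 141339/183.2 = 772 N·m

772 N·m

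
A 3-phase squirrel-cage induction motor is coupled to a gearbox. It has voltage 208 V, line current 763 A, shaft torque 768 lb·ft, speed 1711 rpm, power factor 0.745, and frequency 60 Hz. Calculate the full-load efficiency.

τ = 768 lb·ft × 1.356 = 1041 N·m
ω = 2π × 1711/60 = 179.2 rad/s; P_out = τω = 1041 × 179.2 = 186547 W
P_in = √3·V_L·I_L·cosφ = 1.732 × 208 × 763 × 0.745 = 204782 W
η = P_out / P_in = 186547 / 204782 = 0.911 = 91.1%

91.1 %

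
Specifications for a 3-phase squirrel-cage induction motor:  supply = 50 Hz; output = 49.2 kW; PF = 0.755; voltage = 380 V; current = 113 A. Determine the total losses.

6950 W

P_in = √3·V·I·cosφ = 1.732×380×113×0.755 = 56151 W
P_out = 49200 W
Losses = P_in − P_out = 56151 − 49200 = 6951 W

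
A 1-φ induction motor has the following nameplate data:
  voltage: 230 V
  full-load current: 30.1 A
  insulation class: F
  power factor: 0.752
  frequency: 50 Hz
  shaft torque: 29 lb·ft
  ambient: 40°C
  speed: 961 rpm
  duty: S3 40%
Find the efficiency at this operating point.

τ = 29 lb·ft × 1.356 = 39.32 N·m
ω = 2π × 961/60 = 100.6 rad/s; P_out = τω = 39.32 × 100.6 = 3956 W
P_in = V·I·cosφ = 230 × 30.1 × 0.752 = 5206 W
η = P_out / P_in = 3956 / 5206 = 0.760 = 76.0%

76.0 %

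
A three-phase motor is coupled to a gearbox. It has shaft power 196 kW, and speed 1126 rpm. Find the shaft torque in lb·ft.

ω = 2π × 1126/60 = 117.9 rad/s
τ = P/ω = 196000/117.9 = 1662 N·m
In lb·ft: 1662/1.356 = 1230 lb·ft

1230 lb·ft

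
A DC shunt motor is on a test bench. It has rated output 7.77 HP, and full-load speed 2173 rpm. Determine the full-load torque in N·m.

25.5 N·m

P_out = 7.77 × 746 = 5796 W
ω = 2π × 2173/60 = 227.6 rad/s
τ = P_out/ω = 5796/227.6 = 25.5 N·m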